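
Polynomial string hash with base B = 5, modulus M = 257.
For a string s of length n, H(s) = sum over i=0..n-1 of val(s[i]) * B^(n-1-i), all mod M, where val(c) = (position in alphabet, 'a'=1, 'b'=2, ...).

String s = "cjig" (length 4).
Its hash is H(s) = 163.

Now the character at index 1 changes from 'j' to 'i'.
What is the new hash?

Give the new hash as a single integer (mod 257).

val('j') = 10, val('i') = 9
Position k = 1, exponent = n-1-k = 2
B^2 mod M = 5^2 mod 257 = 25
Delta = (9 - 10) * 25 mod 257 = 232
New hash = (163 + 232) mod 257 = 138

Answer: 138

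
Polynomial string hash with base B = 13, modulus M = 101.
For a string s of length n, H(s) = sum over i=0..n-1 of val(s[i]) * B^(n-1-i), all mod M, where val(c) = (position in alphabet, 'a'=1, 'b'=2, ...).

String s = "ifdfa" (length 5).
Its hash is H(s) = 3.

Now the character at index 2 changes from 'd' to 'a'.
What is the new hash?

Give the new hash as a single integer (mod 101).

Answer: 1

Derivation:
val('d') = 4, val('a') = 1
Position k = 2, exponent = n-1-k = 2
B^2 mod M = 13^2 mod 101 = 68
Delta = (1 - 4) * 68 mod 101 = 99
New hash = (3 + 99) mod 101 = 1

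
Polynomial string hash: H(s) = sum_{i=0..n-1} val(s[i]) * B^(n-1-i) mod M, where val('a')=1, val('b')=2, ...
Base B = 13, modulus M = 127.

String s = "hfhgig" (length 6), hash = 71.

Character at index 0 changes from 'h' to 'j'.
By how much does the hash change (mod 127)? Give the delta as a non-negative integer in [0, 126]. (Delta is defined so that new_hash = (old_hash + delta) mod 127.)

Delta formula: (val(new) - val(old)) * B^(n-1-k) mod M
  val('j') - val('h') = 10 - 8 = 2
  B^(n-1-k) = 13^5 mod 127 = 72
  Delta = 2 * 72 mod 127 = 17

Answer: 17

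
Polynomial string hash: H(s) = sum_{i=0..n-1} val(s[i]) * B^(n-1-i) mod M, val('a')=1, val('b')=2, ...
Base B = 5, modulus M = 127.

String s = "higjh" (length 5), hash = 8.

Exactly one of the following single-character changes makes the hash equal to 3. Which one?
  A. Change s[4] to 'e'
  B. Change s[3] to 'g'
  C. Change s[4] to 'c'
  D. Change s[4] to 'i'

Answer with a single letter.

Option A: s[4]='h'->'e', delta=(5-8)*5^0 mod 127 = 124, hash=8+124 mod 127 = 5
Option B: s[3]='j'->'g', delta=(7-10)*5^1 mod 127 = 112, hash=8+112 mod 127 = 120
Option C: s[4]='h'->'c', delta=(3-8)*5^0 mod 127 = 122, hash=8+122 mod 127 = 3 <-- target
Option D: s[4]='h'->'i', delta=(9-8)*5^0 mod 127 = 1, hash=8+1 mod 127 = 9

Answer: C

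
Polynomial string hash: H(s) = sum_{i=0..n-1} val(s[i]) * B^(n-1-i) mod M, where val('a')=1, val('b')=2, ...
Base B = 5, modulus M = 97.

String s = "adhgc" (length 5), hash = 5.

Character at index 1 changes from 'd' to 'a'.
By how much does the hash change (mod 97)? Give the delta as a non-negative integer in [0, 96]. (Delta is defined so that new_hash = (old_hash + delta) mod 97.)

Delta formula: (val(new) - val(old)) * B^(n-1-k) mod M
  val('a') - val('d') = 1 - 4 = -3
  B^(n-1-k) = 5^3 mod 97 = 28
  Delta = -3 * 28 mod 97 = 13

Answer: 13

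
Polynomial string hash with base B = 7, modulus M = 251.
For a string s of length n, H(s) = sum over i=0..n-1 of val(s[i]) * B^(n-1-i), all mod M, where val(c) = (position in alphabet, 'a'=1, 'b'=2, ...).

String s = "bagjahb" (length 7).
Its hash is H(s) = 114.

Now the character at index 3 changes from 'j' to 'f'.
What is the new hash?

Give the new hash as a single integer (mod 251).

Answer: 248

Derivation:
val('j') = 10, val('f') = 6
Position k = 3, exponent = n-1-k = 3
B^3 mod M = 7^3 mod 251 = 92
Delta = (6 - 10) * 92 mod 251 = 134
New hash = (114 + 134) mod 251 = 248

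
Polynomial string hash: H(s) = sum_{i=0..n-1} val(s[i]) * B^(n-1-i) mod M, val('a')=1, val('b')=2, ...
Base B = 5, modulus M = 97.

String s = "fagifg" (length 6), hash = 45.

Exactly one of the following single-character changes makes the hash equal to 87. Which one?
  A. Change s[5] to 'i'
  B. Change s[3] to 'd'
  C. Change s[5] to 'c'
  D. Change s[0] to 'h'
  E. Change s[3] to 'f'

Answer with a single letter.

Answer: D

Derivation:
Option A: s[5]='g'->'i', delta=(9-7)*5^0 mod 97 = 2, hash=45+2 mod 97 = 47
Option B: s[3]='i'->'d', delta=(4-9)*5^2 mod 97 = 69, hash=45+69 mod 97 = 17
Option C: s[5]='g'->'c', delta=(3-7)*5^0 mod 97 = 93, hash=45+93 mod 97 = 41
Option D: s[0]='f'->'h', delta=(8-6)*5^5 mod 97 = 42, hash=45+42 mod 97 = 87 <-- target
Option E: s[3]='i'->'f', delta=(6-9)*5^2 mod 97 = 22, hash=45+22 mod 97 = 67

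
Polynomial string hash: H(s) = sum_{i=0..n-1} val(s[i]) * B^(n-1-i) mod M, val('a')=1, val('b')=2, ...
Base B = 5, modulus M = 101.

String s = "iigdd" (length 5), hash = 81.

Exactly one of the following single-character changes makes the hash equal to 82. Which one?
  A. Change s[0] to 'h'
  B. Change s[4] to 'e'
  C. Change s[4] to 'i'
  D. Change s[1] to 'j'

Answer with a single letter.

Answer: B

Derivation:
Option A: s[0]='i'->'h', delta=(8-9)*5^4 mod 101 = 82, hash=81+82 mod 101 = 62
Option B: s[4]='d'->'e', delta=(5-4)*5^0 mod 101 = 1, hash=81+1 mod 101 = 82 <-- target
Option C: s[4]='d'->'i', delta=(9-4)*5^0 mod 101 = 5, hash=81+5 mod 101 = 86
Option D: s[1]='i'->'j', delta=(10-9)*5^3 mod 101 = 24, hash=81+24 mod 101 = 4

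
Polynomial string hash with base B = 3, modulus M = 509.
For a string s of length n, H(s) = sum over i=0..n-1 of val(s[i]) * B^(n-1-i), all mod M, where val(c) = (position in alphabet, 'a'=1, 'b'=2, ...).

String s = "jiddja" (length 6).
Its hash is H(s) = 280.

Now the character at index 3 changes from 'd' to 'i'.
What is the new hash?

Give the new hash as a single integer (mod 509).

Answer: 325

Derivation:
val('d') = 4, val('i') = 9
Position k = 3, exponent = n-1-k = 2
B^2 mod M = 3^2 mod 509 = 9
Delta = (9 - 4) * 9 mod 509 = 45
New hash = (280 + 45) mod 509 = 325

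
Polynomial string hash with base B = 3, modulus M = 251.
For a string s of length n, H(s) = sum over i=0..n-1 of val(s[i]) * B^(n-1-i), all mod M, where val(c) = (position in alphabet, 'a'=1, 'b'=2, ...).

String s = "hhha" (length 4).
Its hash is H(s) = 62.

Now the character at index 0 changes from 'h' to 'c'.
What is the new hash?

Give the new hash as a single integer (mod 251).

val('h') = 8, val('c') = 3
Position k = 0, exponent = n-1-k = 3
B^3 mod M = 3^3 mod 251 = 27
Delta = (3 - 8) * 27 mod 251 = 116
New hash = (62 + 116) mod 251 = 178

Answer: 178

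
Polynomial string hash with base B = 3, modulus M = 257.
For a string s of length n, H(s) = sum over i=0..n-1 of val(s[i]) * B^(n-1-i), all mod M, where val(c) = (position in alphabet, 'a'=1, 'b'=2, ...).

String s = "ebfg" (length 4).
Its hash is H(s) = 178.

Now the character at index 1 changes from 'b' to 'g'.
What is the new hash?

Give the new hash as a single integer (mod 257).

val('b') = 2, val('g') = 7
Position k = 1, exponent = n-1-k = 2
B^2 mod M = 3^2 mod 257 = 9
Delta = (7 - 2) * 9 mod 257 = 45
New hash = (178 + 45) mod 257 = 223

Answer: 223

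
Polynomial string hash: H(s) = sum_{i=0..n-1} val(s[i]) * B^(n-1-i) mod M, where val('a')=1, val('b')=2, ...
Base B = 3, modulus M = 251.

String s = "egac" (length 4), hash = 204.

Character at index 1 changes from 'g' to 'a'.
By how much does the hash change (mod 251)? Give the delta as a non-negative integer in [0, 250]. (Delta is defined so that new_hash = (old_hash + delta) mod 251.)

Answer: 197

Derivation:
Delta formula: (val(new) - val(old)) * B^(n-1-k) mod M
  val('a') - val('g') = 1 - 7 = -6
  B^(n-1-k) = 3^2 mod 251 = 9
  Delta = -6 * 9 mod 251 = 197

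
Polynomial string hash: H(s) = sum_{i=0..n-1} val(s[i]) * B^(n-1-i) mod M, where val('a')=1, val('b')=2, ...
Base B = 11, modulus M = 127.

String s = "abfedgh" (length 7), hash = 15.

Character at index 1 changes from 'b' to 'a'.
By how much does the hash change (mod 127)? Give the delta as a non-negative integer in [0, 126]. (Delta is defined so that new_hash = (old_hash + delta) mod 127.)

Answer: 112

Derivation:
Delta formula: (val(new) - val(old)) * B^(n-1-k) mod M
  val('a') - val('b') = 1 - 2 = -1
  B^(n-1-k) = 11^5 mod 127 = 15
  Delta = -1 * 15 mod 127 = 112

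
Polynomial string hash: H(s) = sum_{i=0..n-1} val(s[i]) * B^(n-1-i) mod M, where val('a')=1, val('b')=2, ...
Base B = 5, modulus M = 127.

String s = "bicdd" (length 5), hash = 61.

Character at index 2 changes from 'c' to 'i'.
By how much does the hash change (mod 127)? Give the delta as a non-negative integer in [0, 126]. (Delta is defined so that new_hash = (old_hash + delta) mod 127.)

Delta formula: (val(new) - val(old)) * B^(n-1-k) mod M
  val('i') - val('c') = 9 - 3 = 6
  B^(n-1-k) = 5^2 mod 127 = 25
  Delta = 6 * 25 mod 127 = 23

Answer: 23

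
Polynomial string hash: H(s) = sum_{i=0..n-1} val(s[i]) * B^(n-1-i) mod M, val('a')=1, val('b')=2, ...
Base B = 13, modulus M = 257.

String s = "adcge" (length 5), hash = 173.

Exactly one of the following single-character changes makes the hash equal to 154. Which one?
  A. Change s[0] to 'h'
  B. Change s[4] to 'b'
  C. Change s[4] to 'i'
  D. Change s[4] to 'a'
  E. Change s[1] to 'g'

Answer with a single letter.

Option A: s[0]='a'->'h', delta=(8-1)*13^4 mod 257 = 238, hash=173+238 mod 257 = 154 <-- target
Option B: s[4]='e'->'b', delta=(2-5)*13^0 mod 257 = 254, hash=173+254 mod 257 = 170
Option C: s[4]='e'->'i', delta=(9-5)*13^0 mod 257 = 4, hash=173+4 mod 257 = 177
Option D: s[4]='e'->'a', delta=(1-5)*13^0 mod 257 = 253, hash=173+253 mod 257 = 169
Option E: s[1]='d'->'g', delta=(7-4)*13^3 mod 257 = 166, hash=173+166 mod 257 = 82

Answer: A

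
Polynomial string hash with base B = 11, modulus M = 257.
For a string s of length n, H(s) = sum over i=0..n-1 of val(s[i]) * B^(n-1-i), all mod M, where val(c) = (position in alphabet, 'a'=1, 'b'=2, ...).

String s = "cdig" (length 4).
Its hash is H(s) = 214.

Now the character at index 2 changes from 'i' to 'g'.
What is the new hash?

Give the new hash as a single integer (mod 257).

Answer: 192

Derivation:
val('i') = 9, val('g') = 7
Position k = 2, exponent = n-1-k = 1
B^1 mod M = 11^1 mod 257 = 11
Delta = (7 - 9) * 11 mod 257 = 235
New hash = (214 + 235) mod 257 = 192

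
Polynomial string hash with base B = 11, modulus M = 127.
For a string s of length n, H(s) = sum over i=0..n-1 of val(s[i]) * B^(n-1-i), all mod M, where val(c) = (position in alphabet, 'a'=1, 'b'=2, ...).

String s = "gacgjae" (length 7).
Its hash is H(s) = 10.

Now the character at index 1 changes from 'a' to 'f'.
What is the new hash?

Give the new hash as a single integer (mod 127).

val('a') = 1, val('f') = 6
Position k = 1, exponent = n-1-k = 5
B^5 mod M = 11^5 mod 127 = 15
Delta = (6 - 1) * 15 mod 127 = 75
New hash = (10 + 75) mod 127 = 85

Answer: 85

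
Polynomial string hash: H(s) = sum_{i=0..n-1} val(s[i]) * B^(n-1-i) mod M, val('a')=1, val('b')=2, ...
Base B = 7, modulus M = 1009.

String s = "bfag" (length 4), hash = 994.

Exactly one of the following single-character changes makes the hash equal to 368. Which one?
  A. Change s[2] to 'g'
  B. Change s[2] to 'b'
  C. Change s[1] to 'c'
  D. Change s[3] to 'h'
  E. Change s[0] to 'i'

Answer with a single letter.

Answer: E

Derivation:
Option A: s[2]='a'->'g', delta=(7-1)*7^1 mod 1009 = 42, hash=994+42 mod 1009 = 27
Option B: s[2]='a'->'b', delta=(2-1)*7^1 mod 1009 = 7, hash=994+7 mod 1009 = 1001
Option C: s[1]='f'->'c', delta=(3-6)*7^2 mod 1009 = 862, hash=994+862 mod 1009 = 847
Option D: s[3]='g'->'h', delta=(8-7)*7^0 mod 1009 = 1, hash=994+1 mod 1009 = 995
Option E: s[0]='b'->'i', delta=(9-2)*7^3 mod 1009 = 383, hash=994+383 mod 1009 = 368 <-- target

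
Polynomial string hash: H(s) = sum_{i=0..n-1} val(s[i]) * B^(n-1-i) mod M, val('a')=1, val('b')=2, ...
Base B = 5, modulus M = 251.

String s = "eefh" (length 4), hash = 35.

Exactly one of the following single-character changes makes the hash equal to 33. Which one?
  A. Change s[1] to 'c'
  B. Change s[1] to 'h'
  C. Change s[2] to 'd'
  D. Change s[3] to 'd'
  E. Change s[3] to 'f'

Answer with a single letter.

Answer: E

Derivation:
Option A: s[1]='e'->'c', delta=(3-5)*5^2 mod 251 = 201, hash=35+201 mod 251 = 236
Option B: s[1]='e'->'h', delta=(8-5)*5^2 mod 251 = 75, hash=35+75 mod 251 = 110
Option C: s[2]='f'->'d', delta=(4-6)*5^1 mod 251 = 241, hash=35+241 mod 251 = 25
Option D: s[3]='h'->'d', delta=(4-8)*5^0 mod 251 = 247, hash=35+247 mod 251 = 31
Option E: s[3]='h'->'f', delta=(6-8)*5^0 mod 251 = 249, hash=35+249 mod 251 = 33 <-- target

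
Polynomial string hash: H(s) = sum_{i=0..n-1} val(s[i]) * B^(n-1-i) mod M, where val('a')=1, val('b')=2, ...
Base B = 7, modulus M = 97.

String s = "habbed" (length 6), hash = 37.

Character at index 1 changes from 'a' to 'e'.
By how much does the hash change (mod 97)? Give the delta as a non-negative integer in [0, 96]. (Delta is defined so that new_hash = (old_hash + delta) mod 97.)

Delta formula: (val(new) - val(old)) * B^(n-1-k) mod M
  val('e') - val('a') = 5 - 1 = 4
  B^(n-1-k) = 7^4 mod 97 = 73
  Delta = 4 * 73 mod 97 = 1

Answer: 1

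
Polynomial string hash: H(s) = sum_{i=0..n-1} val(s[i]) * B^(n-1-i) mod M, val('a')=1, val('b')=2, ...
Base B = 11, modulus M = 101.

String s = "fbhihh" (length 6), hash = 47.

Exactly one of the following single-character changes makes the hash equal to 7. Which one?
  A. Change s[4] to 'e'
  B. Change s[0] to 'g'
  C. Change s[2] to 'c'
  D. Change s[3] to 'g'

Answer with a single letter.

Option A: s[4]='h'->'e', delta=(5-8)*11^1 mod 101 = 68, hash=47+68 mod 101 = 14
Option B: s[0]='f'->'g', delta=(7-6)*11^5 mod 101 = 57, hash=47+57 mod 101 = 3
Option C: s[2]='h'->'c', delta=(3-8)*11^3 mod 101 = 11, hash=47+11 mod 101 = 58
Option D: s[3]='i'->'g', delta=(7-9)*11^2 mod 101 = 61, hash=47+61 mod 101 = 7 <-- target

Answer: D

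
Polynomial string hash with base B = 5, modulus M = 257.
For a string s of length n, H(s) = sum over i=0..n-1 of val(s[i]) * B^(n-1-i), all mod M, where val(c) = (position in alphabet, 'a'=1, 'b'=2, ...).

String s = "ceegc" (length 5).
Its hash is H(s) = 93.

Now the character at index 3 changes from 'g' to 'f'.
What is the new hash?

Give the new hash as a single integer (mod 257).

Answer: 88

Derivation:
val('g') = 7, val('f') = 6
Position k = 3, exponent = n-1-k = 1
B^1 mod M = 5^1 mod 257 = 5
Delta = (6 - 7) * 5 mod 257 = 252
New hash = (93 + 252) mod 257 = 88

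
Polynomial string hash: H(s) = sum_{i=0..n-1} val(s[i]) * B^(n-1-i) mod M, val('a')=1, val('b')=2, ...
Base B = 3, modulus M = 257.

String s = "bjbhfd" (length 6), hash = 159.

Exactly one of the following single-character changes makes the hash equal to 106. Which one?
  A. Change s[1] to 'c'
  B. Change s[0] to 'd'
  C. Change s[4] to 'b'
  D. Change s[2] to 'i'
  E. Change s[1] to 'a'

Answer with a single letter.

Option A: s[1]='j'->'c', delta=(3-10)*3^4 mod 257 = 204, hash=159+204 mod 257 = 106 <-- target
Option B: s[0]='b'->'d', delta=(4-2)*3^5 mod 257 = 229, hash=159+229 mod 257 = 131
Option C: s[4]='f'->'b', delta=(2-6)*3^1 mod 257 = 245, hash=159+245 mod 257 = 147
Option D: s[2]='b'->'i', delta=(9-2)*3^3 mod 257 = 189, hash=159+189 mod 257 = 91
Option E: s[1]='j'->'a', delta=(1-10)*3^4 mod 257 = 42, hash=159+42 mod 257 = 201

Answer: A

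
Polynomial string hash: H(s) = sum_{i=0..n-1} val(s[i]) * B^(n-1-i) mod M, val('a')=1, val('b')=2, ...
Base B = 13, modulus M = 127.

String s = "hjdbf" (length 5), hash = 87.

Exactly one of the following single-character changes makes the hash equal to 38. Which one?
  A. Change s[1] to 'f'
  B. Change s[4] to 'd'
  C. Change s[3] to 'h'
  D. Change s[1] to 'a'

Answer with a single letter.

Option A: s[1]='j'->'f', delta=(6-10)*13^3 mod 127 = 102, hash=87+102 mod 127 = 62
Option B: s[4]='f'->'d', delta=(4-6)*13^0 mod 127 = 125, hash=87+125 mod 127 = 85
Option C: s[3]='b'->'h', delta=(8-2)*13^1 mod 127 = 78, hash=87+78 mod 127 = 38 <-- target
Option D: s[1]='j'->'a', delta=(1-10)*13^3 mod 127 = 39, hash=87+39 mod 127 = 126

Answer: C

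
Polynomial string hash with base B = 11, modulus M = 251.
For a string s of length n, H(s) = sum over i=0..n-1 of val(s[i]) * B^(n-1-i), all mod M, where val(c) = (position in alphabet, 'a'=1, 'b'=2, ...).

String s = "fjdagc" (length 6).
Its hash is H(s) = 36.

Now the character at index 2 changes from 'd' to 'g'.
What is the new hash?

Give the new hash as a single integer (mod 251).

Answer: 13

Derivation:
val('d') = 4, val('g') = 7
Position k = 2, exponent = n-1-k = 3
B^3 mod M = 11^3 mod 251 = 76
Delta = (7 - 4) * 76 mod 251 = 228
New hash = (36 + 228) mod 251 = 13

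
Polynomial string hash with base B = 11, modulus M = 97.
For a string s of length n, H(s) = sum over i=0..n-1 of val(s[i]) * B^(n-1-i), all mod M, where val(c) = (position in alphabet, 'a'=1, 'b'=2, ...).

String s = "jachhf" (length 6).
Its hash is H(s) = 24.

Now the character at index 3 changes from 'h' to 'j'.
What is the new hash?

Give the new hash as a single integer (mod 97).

Answer: 72

Derivation:
val('h') = 8, val('j') = 10
Position k = 3, exponent = n-1-k = 2
B^2 mod M = 11^2 mod 97 = 24
Delta = (10 - 8) * 24 mod 97 = 48
New hash = (24 + 48) mod 97 = 72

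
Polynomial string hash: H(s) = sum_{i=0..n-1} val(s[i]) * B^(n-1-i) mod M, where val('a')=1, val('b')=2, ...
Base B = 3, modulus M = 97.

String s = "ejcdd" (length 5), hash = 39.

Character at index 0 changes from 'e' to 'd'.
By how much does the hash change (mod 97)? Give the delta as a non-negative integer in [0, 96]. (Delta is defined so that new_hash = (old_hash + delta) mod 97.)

Answer: 16

Derivation:
Delta formula: (val(new) - val(old)) * B^(n-1-k) mod M
  val('d') - val('e') = 4 - 5 = -1
  B^(n-1-k) = 3^4 mod 97 = 81
  Delta = -1 * 81 mod 97 = 16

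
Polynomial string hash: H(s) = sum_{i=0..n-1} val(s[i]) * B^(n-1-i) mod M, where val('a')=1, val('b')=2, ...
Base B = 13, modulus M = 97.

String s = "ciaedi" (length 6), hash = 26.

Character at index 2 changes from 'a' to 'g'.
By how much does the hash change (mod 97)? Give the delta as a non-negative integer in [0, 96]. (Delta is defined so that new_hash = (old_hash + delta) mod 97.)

Answer: 87

Derivation:
Delta formula: (val(new) - val(old)) * B^(n-1-k) mod M
  val('g') - val('a') = 7 - 1 = 6
  B^(n-1-k) = 13^3 mod 97 = 63
  Delta = 6 * 63 mod 97 = 87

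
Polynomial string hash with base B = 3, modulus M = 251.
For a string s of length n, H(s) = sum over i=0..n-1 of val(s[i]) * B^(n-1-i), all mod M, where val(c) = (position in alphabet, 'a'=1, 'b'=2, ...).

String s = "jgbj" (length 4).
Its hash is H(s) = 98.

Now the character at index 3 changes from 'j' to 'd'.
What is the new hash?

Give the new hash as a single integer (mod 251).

val('j') = 10, val('d') = 4
Position k = 3, exponent = n-1-k = 0
B^0 mod M = 3^0 mod 251 = 1
Delta = (4 - 10) * 1 mod 251 = 245
New hash = (98 + 245) mod 251 = 92

Answer: 92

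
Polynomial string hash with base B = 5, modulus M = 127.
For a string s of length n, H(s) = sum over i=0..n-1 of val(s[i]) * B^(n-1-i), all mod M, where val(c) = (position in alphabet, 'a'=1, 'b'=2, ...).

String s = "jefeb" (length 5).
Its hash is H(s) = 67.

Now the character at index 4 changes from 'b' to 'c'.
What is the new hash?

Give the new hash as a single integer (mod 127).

val('b') = 2, val('c') = 3
Position k = 4, exponent = n-1-k = 0
B^0 mod M = 5^0 mod 127 = 1
Delta = (3 - 2) * 1 mod 127 = 1
New hash = (67 + 1) mod 127 = 68

Answer: 68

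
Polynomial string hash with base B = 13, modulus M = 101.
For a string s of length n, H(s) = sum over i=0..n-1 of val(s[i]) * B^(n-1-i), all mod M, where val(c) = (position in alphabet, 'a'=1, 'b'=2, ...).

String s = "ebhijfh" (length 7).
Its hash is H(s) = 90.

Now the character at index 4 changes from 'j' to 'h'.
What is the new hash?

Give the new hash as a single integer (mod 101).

val('j') = 10, val('h') = 8
Position k = 4, exponent = n-1-k = 2
B^2 mod M = 13^2 mod 101 = 68
Delta = (8 - 10) * 68 mod 101 = 66
New hash = (90 + 66) mod 101 = 55

Answer: 55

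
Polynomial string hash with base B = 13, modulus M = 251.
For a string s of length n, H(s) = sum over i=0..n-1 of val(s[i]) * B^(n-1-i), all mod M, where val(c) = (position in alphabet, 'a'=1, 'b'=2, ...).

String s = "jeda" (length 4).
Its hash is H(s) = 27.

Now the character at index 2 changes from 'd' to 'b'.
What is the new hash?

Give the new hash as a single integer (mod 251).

val('d') = 4, val('b') = 2
Position k = 2, exponent = n-1-k = 1
B^1 mod M = 13^1 mod 251 = 13
Delta = (2 - 4) * 13 mod 251 = 225
New hash = (27 + 225) mod 251 = 1

Answer: 1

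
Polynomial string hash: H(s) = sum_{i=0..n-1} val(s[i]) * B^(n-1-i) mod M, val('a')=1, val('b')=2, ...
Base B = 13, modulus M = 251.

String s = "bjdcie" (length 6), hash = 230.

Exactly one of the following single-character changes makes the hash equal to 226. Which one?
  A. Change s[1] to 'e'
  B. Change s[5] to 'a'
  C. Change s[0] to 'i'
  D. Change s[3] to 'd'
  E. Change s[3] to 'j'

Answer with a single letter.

Answer: B

Derivation:
Option A: s[1]='j'->'e', delta=(5-10)*13^4 mod 251 = 14, hash=230+14 mod 251 = 244
Option B: s[5]='e'->'a', delta=(1-5)*13^0 mod 251 = 247, hash=230+247 mod 251 = 226 <-- target
Option C: s[0]='b'->'i', delta=(9-2)*13^5 mod 251 = 197, hash=230+197 mod 251 = 176
Option D: s[3]='c'->'d', delta=(4-3)*13^2 mod 251 = 169, hash=230+169 mod 251 = 148
Option E: s[3]='c'->'j', delta=(10-3)*13^2 mod 251 = 179, hash=230+179 mod 251 = 158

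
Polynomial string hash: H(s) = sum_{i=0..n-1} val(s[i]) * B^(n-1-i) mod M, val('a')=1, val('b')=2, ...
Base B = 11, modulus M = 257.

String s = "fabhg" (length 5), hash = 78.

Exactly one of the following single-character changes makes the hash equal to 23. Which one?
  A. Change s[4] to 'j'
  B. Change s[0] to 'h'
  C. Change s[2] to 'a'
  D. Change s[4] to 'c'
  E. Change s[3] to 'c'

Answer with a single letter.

Answer: E

Derivation:
Option A: s[4]='g'->'j', delta=(10-7)*11^0 mod 257 = 3, hash=78+3 mod 257 = 81
Option B: s[0]='f'->'h', delta=(8-6)*11^4 mod 257 = 241, hash=78+241 mod 257 = 62
Option C: s[2]='b'->'a', delta=(1-2)*11^2 mod 257 = 136, hash=78+136 mod 257 = 214
Option D: s[4]='g'->'c', delta=(3-7)*11^0 mod 257 = 253, hash=78+253 mod 257 = 74
Option E: s[3]='h'->'c', delta=(3-8)*11^1 mod 257 = 202, hash=78+202 mod 257 = 23 <-- target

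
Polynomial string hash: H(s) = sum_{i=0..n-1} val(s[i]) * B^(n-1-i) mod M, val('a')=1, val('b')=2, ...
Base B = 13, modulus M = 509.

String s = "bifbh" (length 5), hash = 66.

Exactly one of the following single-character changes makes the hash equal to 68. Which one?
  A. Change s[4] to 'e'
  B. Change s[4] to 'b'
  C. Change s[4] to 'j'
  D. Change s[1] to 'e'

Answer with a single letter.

Option A: s[4]='h'->'e', delta=(5-8)*13^0 mod 509 = 506, hash=66+506 mod 509 = 63
Option B: s[4]='h'->'b', delta=(2-8)*13^0 mod 509 = 503, hash=66+503 mod 509 = 60
Option C: s[4]='h'->'j', delta=(10-8)*13^0 mod 509 = 2, hash=66+2 mod 509 = 68 <-- target
Option D: s[1]='i'->'e', delta=(5-9)*13^3 mod 509 = 374, hash=66+374 mod 509 = 440

Answer: C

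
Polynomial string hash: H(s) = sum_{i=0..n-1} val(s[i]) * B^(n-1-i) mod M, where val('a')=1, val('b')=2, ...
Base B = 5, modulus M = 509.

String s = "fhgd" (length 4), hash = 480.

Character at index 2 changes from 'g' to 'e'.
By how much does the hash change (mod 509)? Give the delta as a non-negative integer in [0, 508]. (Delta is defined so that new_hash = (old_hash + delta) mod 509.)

Answer: 499

Derivation:
Delta formula: (val(new) - val(old)) * B^(n-1-k) mod M
  val('e') - val('g') = 5 - 7 = -2
  B^(n-1-k) = 5^1 mod 509 = 5
  Delta = -2 * 5 mod 509 = 499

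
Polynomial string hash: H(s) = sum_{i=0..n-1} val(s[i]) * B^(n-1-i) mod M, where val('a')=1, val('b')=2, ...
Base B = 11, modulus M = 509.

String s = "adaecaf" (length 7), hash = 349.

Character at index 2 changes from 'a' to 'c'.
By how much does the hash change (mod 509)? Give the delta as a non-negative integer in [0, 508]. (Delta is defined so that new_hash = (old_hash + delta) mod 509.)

Delta formula: (val(new) - val(old)) * B^(n-1-k) mod M
  val('c') - val('a') = 3 - 1 = 2
  B^(n-1-k) = 11^4 mod 509 = 389
  Delta = 2 * 389 mod 509 = 269

Answer: 269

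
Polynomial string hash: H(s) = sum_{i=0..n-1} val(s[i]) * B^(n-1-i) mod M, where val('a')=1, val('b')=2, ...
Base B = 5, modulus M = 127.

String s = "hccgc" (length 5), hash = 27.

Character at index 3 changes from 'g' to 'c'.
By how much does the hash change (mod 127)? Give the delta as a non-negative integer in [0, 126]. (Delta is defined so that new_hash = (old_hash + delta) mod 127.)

Delta formula: (val(new) - val(old)) * B^(n-1-k) mod M
  val('c') - val('g') = 3 - 7 = -4
  B^(n-1-k) = 5^1 mod 127 = 5
  Delta = -4 * 5 mod 127 = 107

Answer: 107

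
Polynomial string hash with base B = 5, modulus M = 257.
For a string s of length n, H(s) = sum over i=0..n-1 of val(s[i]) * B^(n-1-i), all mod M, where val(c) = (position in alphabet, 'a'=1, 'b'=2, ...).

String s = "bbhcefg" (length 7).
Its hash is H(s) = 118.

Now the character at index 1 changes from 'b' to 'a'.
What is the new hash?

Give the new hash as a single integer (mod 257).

Answer: 77

Derivation:
val('b') = 2, val('a') = 1
Position k = 1, exponent = n-1-k = 5
B^5 mod M = 5^5 mod 257 = 41
Delta = (1 - 2) * 41 mod 257 = 216
New hash = (118 + 216) mod 257 = 77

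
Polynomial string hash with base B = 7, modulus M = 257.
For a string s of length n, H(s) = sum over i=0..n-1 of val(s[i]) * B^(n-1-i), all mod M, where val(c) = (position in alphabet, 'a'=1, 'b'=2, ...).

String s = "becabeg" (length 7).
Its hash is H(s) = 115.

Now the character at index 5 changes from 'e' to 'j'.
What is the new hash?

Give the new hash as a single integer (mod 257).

Answer: 150

Derivation:
val('e') = 5, val('j') = 10
Position k = 5, exponent = n-1-k = 1
B^1 mod M = 7^1 mod 257 = 7
Delta = (10 - 5) * 7 mod 257 = 35
New hash = (115 + 35) mod 257 = 150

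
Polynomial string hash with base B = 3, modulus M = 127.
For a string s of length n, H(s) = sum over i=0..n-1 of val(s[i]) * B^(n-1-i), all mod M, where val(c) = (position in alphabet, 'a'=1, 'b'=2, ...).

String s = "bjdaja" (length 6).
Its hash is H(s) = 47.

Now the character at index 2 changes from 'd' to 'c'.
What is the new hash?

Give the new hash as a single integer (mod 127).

Answer: 20

Derivation:
val('d') = 4, val('c') = 3
Position k = 2, exponent = n-1-k = 3
B^3 mod M = 3^3 mod 127 = 27
Delta = (3 - 4) * 27 mod 127 = 100
New hash = (47 + 100) mod 127 = 20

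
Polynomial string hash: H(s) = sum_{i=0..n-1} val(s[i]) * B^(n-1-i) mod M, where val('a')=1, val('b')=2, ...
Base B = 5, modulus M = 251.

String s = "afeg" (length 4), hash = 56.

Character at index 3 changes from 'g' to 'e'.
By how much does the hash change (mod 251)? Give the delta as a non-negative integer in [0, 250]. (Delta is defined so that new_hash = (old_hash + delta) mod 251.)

Answer: 249

Derivation:
Delta formula: (val(new) - val(old)) * B^(n-1-k) mod M
  val('e') - val('g') = 5 - 7 = -2
  B^(n-1-k) = 5^0 mod 251 = 1
  Delta = -2 * 1 mod 251 = 249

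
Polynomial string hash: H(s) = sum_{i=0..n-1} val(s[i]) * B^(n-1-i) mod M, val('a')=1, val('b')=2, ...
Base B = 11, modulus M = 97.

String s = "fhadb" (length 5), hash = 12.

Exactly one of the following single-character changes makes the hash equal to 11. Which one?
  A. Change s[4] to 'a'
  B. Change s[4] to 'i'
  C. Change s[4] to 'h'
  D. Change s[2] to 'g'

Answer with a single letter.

Option A: s[4]='b'->'a', delta=(1-2)*11^0 mod 97 = 96, hash=12+96 mod 97 = 11 <-- target
Option B: s[4]='b'->'i', delta=(9-2)*11^0 mod 97 = 7, hash=12+7 mod 97 = 19
Option C: s[4]='b'->'h', delta=(8-2)*11^0 mod 97 = 6, hash=12+6 mod 97 = 18
Option D: s[2]='a'->'g', delta=(7-1)*11^2 mod 97 = 47, hash=12+47 mod 97 = 59

Answer: A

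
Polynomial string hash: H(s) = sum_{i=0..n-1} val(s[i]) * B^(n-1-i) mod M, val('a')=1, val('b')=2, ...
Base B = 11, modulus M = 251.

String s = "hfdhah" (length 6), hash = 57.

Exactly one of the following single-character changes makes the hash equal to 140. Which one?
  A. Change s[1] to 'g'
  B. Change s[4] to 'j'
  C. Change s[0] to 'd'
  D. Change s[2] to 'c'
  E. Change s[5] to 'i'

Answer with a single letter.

Answer: A

Derivation:
Option A: s[1]='f'->'g', delta=(7-6)*11^4 mod 251 = 83, hash=57+83 mod 251 = 140 <-- target
Option B: s[4]='a'->'j', delta=(10-1)*11^1 mod 251 = 99, hash=57+99 mod 251 = 156
Option C: s[0]='h'->'d', delta=(4-8)*11^5 mod 251 = 113, hash=57+113 mod 251 = 170
Option D: s[2]='d'->'c', delta=(3-4)*11^3 mod 251 = 175, hash=57+175 mod 251 = 232
Option E: s[5]='h'->'i', delta=(9-8)*11^0 mod 251 = 1, hash=57+1 mod 251 = 58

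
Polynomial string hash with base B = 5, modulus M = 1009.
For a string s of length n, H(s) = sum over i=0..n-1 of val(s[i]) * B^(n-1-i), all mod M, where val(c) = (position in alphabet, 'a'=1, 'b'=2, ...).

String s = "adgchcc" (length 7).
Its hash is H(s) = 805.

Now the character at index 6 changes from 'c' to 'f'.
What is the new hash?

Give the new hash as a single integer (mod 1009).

val('c') = 3, val('f') = 6
Position k = 6, exponent = n-1-k = 0
B^0 mod M = 5^0 mod 1009 = 1
Delta = (6 - 3) * 1 mod 1009 = 3
New hash = (805 + 3) mod 1009 = 808

Answer: 808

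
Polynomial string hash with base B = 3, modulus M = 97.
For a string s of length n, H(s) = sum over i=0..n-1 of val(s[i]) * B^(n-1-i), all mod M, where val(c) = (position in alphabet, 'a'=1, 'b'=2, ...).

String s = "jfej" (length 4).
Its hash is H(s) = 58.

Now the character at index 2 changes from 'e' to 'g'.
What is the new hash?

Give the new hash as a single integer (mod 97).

val('e') = 5, val('g') = 7
Position k = 2, exponent = n-1-k = 1
B^1 mod M = 3^1 mod 97 = 3
Delta = (7 - 5) * 3 mod 97 = 6
New hash = (58 + 6) mod 97 = 64

Answer: 64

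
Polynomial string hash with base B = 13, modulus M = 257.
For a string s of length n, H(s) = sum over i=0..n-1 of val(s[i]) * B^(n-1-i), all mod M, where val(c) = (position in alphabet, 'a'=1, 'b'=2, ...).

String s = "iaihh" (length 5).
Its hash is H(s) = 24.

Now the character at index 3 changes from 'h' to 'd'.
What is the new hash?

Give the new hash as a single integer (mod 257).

Answer: 229

Derivation:
val('h') = 8, val('d') = 4
Position k = 3, exponent = n-1-k = 1
B^1 mod M = 13^1 mod 257 = 13
Delta = (4 - 8) * 13 mod 257 = 205
New hash = (24 + 205) mod 257 = 229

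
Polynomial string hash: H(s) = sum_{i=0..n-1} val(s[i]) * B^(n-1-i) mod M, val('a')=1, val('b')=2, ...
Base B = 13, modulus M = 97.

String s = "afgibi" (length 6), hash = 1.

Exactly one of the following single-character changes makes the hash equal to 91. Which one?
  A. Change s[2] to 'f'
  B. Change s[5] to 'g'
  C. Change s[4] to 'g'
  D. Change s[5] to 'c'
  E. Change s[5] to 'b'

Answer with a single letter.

Answer: E

Derivation:
Option A: s[2]='g'->'f', delta=(6-7)*13^3 mod 97 = 34, hash=1+34 mod 97 = 35
Option B: s[5]='i'->'g', delta=(7-9)*13^0 mod 97 = 95, hash=1+95 mod 97 = 96
Option C: s[4]='b'->'g', delta=(7-2)*13^1 mod 97 = 65, hash=1+65 mod 97 = 66
Option D: s[5]='i'->'c', delta=(3-9)*13^0 mod 97 = 91, hash=1+91 mod 97 = 92
Option E: s[5]='i'->'b', delta=(2-9)*13^0 mod 97 = 90, hash=1+90 mod 97 = 91 <-- target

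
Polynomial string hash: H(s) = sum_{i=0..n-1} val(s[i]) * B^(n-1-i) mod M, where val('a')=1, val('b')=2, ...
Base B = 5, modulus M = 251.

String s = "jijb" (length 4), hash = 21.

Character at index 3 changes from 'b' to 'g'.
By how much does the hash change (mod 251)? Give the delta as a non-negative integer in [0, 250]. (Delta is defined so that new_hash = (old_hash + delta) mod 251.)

Answer: 5

Derivation:
Delta formula: (val(new) - val(old)) * B^(n-1-k) mod M
  val('g') - val('b') = 7 - 2 = 5
  B^(n-1-k) = 5^0 mod 251 = 1
  Delta = 5 * 1 mod 251 = 5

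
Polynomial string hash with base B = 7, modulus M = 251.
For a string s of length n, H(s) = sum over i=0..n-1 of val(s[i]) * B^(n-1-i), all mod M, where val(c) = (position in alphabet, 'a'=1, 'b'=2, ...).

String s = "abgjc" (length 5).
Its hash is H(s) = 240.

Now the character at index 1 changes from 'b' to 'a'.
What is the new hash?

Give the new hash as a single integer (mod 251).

Answer: 148

Derivation:
val('b') = 2, val('a') = 1
Position k = 1, exponent = n-1-k = 3
B^3 mod M = 7^3 mod 251 = 92
Delta = (1 - 2) * 92 mod 251 = 159
New hash = (240 + 159) mod 251 = 148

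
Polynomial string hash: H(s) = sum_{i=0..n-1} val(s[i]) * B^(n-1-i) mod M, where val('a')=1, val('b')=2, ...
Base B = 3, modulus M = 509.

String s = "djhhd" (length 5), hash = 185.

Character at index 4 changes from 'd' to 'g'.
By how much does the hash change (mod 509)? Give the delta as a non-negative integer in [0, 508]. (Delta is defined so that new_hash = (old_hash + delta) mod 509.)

Delta formula: (val(new) - val(old)) * B^(n-1-k) mod M
  val('g') - val('d') = 7 - 4 = 3
  B^(n-1-k) = 3^0 mod 509 = 1
  Delta = 3 * 1 mod 509 = 3

Answer: 3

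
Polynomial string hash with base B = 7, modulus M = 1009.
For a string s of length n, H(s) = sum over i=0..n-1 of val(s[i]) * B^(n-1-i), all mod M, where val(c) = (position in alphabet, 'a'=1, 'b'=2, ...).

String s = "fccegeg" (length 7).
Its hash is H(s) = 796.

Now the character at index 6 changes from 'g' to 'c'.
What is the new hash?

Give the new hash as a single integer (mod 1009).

val('g') = 7, val('c') = 3
Position k = 6, exponent = n-1-k = 0
B^0 mod M = 7^0 mod 1009 = 1
Delta = (3 - 7) * 1 mod 1009 = 1005
New hash = (796 + 1005) mod 1009 = 792

Answer: 792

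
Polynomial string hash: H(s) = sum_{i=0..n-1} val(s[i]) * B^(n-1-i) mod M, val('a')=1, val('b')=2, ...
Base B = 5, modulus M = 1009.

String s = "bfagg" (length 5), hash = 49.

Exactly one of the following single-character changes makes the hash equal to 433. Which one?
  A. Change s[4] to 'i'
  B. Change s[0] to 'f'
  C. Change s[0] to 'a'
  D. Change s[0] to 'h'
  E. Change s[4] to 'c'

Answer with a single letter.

Answer: C

Derivation:
Option A: s[4]='g'->'i', delta=(9-7)*5^0 mod 1009 = 2, hash=49+2 mod 1009 = 51
Option B: s[0]='b'->'f', delta=(6-2)*5^4 mod 1009 = 482, hash=49+482 mod 1009 = 531
Option C: s[0]='b'->'a', delta=(1-2)*5^4 mod 1009 = 384, hash=49+384 mod 1009 = 433 <-- target
Option D: s[0]='b'->'h', delta=(8-2)*5^4 mod 1009 = 723, hash=49+723 mod 1009 = 772
Option E: s[4]='g'->'c', delta=(3-7)*5^0 mod 1009 = 1005, hash=49+1005 mod 1009 = 45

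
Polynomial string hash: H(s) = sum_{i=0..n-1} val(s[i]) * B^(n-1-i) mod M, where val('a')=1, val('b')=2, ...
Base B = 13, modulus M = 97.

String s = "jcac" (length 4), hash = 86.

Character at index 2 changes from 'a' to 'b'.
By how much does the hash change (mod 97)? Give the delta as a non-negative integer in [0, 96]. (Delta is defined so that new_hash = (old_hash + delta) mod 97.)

Delta formula: (val(new) - val(old)) * B^(n-1-k) mod M
  val('b') - val('a') = 2 - 1 = 1
  B^(n-1-k) = 13^1 mod 97 = 13
  Delta = 1 * 13 mod 97 = 13

Answer: 13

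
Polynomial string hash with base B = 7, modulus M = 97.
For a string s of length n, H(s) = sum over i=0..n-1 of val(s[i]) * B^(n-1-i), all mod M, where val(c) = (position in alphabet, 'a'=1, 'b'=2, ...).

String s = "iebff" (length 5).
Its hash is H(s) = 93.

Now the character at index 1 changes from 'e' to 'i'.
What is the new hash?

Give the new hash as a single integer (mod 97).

val('e') = 5, val('i') = 9
Position k = 1, exponent = n-1-k = 3
B^3 mod M = 7^3 mod 97 = 52
Delta = (9 - 5) * 52 mod 97 = 14
New hash = (93 + 14) mod 97 = 10

Answer: 10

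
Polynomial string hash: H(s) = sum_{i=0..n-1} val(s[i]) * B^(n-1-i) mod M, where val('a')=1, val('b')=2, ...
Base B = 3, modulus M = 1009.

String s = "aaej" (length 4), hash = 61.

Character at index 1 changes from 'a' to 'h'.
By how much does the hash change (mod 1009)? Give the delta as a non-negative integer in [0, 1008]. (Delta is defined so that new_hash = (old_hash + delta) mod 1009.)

Delta formula: (val(new) - val(old)) * B^(n-1-k) mod M
  val('h') - val('a') = 8 - 1 = 7
  B^(n-1-k) = 3^2 mod 1009 = 9
  Delta = 7 * 9 mod 1009 = 63

Answer: 63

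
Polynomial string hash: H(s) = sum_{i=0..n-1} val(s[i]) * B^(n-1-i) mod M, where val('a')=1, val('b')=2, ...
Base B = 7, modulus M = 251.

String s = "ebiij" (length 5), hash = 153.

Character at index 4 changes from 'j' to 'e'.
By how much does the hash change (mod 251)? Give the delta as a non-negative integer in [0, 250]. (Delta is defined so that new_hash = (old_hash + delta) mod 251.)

Delta formula: (val(new) - val(old)) * B^(n-1-k) mod M
  val('e') - val('j') = 5 - 10 = -5
  B^(n-1-k) = 7^0 mod 251 = 1
  Delta = -5 * 1 mod 251 = 246

Answer: 246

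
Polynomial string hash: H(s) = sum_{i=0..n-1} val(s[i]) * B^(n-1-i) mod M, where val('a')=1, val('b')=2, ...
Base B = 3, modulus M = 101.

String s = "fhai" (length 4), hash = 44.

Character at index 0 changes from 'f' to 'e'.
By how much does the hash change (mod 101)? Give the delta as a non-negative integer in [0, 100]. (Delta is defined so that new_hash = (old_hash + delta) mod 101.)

Answer: 74

Derivation:
Delta formula: (val(new) - val(old)) * B^(n-1-k) mod M
  val('e') - val('f') = 5 - 6 = -1
  B^(n-1-k) = 3^3 mod 101 = 27
  Delta = -1 * 27 mod 101 = 74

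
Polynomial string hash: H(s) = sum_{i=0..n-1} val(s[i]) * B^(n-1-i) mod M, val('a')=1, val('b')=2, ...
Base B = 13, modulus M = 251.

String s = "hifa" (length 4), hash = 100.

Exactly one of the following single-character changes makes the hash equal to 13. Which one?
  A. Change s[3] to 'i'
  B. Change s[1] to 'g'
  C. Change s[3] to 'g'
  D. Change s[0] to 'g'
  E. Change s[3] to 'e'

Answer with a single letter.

Option A: s[3]='a'->'i', delta=(9-1)*13^0 mod 251 = 8, hash=100+8 mod 251 = 108
Option B: s[1]='i'->'g', delta=(7-9)*13^2 mod 251 = 164, hash=100+164 mod 251 = 13 <-- target
Option C: s[3]='a'->'g', delta=(7-1)*13^0 mod 251 = 6, hash=100+6 mod 251 = 106
Option D: s[0]='h'->'g', delta=(7-8)*13^3 mod 251 = 62, hash=100+62 mod 251 = 162
Option E: s[3]='a'->'e', delta=(5-1)*13^0 mod 251 = 4, hash=100+4 mod 251 = 104

Answer: B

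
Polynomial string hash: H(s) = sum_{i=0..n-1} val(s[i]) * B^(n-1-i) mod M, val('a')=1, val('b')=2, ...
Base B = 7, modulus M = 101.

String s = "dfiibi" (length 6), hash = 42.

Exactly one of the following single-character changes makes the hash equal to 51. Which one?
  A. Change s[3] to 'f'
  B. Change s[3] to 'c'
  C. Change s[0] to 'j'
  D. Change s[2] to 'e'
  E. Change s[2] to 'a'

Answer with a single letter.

Answer: B

Derivation:
Option A: s[3]='i'->'f', delta=(6-9)*7^2 mod 101 = 55, hash=42+55 mod 101 = 97
Option B: s[3]='i'->'c', delta=(3-9)*7^2 mod 101 = 9, hash=42+9 mod 101 = 51 <-- target
Option C: s[0]='d'->'j', delta=(10-4)*7^5 mod 101 = 44, hash=42+44 mod 101 = 86
Option D: s[2]='i'->'e', delta=(5-9)*7^3 mod 101 = 42, hash=42+42 mod 101 = 84
Option E: s[2]='i'->'a', delta=(1-9)*7^3 mod 101 = 84, hash=42+84 mod 101 = 25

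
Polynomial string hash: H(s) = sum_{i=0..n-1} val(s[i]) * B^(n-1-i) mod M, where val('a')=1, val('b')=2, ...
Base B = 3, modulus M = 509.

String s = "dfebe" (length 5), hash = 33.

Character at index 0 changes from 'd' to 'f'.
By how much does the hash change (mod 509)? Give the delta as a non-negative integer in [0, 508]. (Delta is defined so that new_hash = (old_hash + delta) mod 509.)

Answer: 162

Derivation:
Delta formula: (val(new) - val(old)) * B^(n-1-k) mod M
  val('f') - val('d') = 6 - 4 = 2
  B^(n-1-k) = 3^4 mod 509 = 81
  Delta = 2 * 81 mod 509 = 162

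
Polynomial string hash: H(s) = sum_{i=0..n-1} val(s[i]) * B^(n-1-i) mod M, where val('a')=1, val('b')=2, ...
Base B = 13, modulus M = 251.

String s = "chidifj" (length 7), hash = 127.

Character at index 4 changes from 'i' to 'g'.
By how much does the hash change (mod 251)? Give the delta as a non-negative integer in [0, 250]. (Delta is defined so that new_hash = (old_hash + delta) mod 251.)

Answer: 164

Derivation:
Delta formula: (val(new) - val(old)) * B^(n-1-k) mod M
  val('g') - val('i') = 7 - 9 = -2
  B^(n-1-k) = 13^2 mod 251 = 169
  Delta = -2 * 169 mod 251 = 164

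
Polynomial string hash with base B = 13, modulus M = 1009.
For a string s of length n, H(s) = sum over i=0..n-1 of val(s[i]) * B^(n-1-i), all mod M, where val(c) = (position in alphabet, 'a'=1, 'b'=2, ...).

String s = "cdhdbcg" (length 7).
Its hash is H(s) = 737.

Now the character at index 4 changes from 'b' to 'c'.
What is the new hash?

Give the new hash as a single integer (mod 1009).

val('b') = 2, val('c') = 3
Position k = 4, exponent = n-1-k = 2
B^2 mod M = 13^2 mod 1009 = 169
Delta = (3 - 2) * 169 mod 1009 = 169
New hash = (737 + 169) mod 1009 = 906

Answer: 906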